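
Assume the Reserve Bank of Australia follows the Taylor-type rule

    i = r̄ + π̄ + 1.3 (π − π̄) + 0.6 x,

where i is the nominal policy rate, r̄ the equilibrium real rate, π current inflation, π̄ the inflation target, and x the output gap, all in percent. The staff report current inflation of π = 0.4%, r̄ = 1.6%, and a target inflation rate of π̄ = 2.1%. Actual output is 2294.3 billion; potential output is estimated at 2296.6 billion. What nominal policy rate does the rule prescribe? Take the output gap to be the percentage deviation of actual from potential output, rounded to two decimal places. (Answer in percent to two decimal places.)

Output gap = 100 × (2294.3 − 2296.6) / 2296.6 = -0.10%.
i = 1.60 + 2.10 + 1.3 × (0.40 − 2.10) + 0.6 × (-0.10)
   = 1.60 + 2.1 − 2.21 − 0.06 = 1.43

1.43%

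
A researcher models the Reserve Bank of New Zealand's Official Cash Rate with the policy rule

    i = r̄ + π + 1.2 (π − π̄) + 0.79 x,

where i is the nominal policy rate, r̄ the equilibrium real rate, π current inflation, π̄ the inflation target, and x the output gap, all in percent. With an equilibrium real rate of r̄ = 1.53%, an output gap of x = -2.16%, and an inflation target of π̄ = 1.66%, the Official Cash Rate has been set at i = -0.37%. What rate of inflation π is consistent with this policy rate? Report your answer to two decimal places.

Collecting π: i = r̄ + (1 + 1.2) π − 1.2 π̄ + 0.79 x
2.2 π = -0.37 − 1.53 + 1.2 × 1.66 − 0.79 × (-2.16) = 1.7984
π = 1.7984 / 2.2 = 0.82

0.82%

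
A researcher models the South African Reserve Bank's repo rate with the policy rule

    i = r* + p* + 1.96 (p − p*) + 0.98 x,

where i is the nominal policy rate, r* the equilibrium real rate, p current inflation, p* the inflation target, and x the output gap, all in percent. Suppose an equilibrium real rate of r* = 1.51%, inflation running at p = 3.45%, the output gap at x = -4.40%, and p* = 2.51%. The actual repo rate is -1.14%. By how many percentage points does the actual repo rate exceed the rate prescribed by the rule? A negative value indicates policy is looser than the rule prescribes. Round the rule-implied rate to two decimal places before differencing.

-2.69 pp

i = 1.51 + 2.51 + 1.96 × (3.45 − 2.51) + 0.98 × (-4.40)
   = 1.51 + 2.51 + 1.8424 − 4.312 = 1.55
Deviation = -1.14 − 1.55 = -2.69 pp.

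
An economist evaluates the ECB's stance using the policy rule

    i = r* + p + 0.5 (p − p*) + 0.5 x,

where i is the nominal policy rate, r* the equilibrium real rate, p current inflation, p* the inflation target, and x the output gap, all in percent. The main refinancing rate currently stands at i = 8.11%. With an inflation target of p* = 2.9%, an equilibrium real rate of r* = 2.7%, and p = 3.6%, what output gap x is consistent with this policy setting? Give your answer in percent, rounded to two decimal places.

0.5 x = 8.11 − 2.7 − 3.6 − 0.5 × (3.6 − 2.9) = 1.46
x = 1.46 / 0.5 = 2.92

2.92%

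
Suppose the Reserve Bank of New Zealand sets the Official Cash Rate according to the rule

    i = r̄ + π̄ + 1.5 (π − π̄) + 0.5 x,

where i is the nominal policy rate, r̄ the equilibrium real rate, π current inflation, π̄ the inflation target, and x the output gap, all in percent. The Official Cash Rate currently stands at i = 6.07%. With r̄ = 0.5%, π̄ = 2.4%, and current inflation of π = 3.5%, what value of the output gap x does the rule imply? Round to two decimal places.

0.5 x = 6.07 − 0.5 − 2.4 − 1.5 × (3.5 − 2.4) = 1.52
x = 1.52 / 0.5 = 3.04

3.04%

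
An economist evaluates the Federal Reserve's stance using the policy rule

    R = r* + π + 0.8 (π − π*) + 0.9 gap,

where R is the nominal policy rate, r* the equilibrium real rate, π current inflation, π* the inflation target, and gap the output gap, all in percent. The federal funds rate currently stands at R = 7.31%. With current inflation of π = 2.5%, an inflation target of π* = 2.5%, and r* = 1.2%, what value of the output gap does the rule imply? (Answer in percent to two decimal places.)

0.9 gap = 7.31 − 1.2 − 2.5 − 0.8 × (2.5 − 2.5) = 3.61
gap = 3.61 / 0.9 = 4.01

4.01%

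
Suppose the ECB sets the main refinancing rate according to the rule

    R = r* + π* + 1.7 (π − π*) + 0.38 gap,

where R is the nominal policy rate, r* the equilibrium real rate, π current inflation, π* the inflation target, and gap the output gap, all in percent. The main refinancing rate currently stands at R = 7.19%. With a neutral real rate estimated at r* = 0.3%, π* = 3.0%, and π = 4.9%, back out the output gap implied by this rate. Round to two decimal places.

0.38 gap = 7.19 − 0.3 − 3.0 − 1.7 × (4.9 − 3.0) = 0.66
gap = 0.66 / 0.38 = 1.74

1.74%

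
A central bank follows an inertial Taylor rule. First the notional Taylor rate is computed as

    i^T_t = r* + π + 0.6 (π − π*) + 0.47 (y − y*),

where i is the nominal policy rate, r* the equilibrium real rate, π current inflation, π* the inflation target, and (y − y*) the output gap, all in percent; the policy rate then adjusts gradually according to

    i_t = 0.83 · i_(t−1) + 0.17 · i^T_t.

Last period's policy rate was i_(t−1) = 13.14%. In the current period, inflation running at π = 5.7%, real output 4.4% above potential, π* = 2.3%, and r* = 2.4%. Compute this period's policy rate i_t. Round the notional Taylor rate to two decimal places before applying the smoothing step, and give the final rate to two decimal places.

12.98%

Output 4.4% above potential → (y − y*) = 4.4.
i^T_t = 2.4 + 5.7 + 0.6 × (5.7 − 2.3) + 0.47 × 4.4
   = 2.4 + 5.7 + 2.04 + 2.068 = 12.21
i_t = 0.83 × 13.14 + 0.17 × 12.21 = 10.9062 + 2.0757 = 12.98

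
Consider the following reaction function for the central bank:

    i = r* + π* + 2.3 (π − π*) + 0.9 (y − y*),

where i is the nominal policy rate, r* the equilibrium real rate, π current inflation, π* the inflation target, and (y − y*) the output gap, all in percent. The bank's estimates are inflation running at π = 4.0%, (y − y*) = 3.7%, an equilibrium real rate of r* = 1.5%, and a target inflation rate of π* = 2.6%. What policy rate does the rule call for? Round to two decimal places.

i = 1.5 + 2.6 + 2.3 × (4.0 − 2.6) + 0.9 × 3.7
   = 1.5 + 2.6 + 3.22 + 3.33 = 10.65

10.65%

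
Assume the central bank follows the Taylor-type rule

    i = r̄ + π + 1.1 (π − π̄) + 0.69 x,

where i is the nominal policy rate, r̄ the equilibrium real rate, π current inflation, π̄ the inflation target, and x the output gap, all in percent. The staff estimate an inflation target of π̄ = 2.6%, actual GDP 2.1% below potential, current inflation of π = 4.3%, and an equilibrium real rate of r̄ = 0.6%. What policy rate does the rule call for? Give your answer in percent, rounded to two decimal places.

5.32%

Output 2.1% below potential → x = -2.1.
i = 0.6 + 4.3 + 1.1 × (4.3 − 2.6) + 0.69 × (-2.1)
   = 0.6 + 4.3 + 1.87 − 1.449 = 5.32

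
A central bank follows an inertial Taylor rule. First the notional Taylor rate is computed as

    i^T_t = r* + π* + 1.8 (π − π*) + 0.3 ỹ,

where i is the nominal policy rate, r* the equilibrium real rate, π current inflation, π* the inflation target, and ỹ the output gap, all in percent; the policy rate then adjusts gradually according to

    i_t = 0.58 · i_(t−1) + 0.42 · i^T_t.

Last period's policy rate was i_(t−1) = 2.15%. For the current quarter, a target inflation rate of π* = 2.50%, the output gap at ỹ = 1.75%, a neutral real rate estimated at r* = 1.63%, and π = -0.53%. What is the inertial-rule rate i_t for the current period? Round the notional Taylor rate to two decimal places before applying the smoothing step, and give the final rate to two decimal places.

i^T_t = 1.63 + 2.50 + 1.8 × (-0.53 − 2.50) + 0.3 × 1.75
   = 1.63 + 2.5 − 5.454 + 0.525 = -0.80
i_t = 0.58 × 2.15 + 0.42 × (-0.80) = 1.247 − 0.336 = 0.91

0.91%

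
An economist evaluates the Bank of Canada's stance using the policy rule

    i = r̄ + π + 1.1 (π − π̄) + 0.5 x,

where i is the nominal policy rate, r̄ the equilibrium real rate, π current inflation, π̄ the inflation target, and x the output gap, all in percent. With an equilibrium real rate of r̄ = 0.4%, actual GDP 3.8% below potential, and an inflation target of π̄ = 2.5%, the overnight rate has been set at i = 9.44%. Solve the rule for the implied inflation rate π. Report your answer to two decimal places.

6.52%

Output 3.8% below potential → x = -3.8.
Collecting π: i = r̄ + (1 + 1.1) π − 1.1 π̄ + 0.5 x
2.1 π = 9.44 − 0.4 + 1.1 × 2.5 − 0.5 × (-3.8) = 13.69
π = 13.69 / 2.1 = 6.52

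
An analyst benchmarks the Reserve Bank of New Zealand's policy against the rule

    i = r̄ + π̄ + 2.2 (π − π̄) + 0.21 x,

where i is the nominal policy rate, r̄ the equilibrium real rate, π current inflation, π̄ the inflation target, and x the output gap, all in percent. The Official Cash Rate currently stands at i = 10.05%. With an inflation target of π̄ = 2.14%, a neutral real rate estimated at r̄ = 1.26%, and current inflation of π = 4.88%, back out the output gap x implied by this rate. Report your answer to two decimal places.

0.21 x = 10.05 − 1.26 − 2.14 − 2.2 × (4.88 − 2.14) = 0.622
x = 0.622 / 0.21 = 2.96

2.96%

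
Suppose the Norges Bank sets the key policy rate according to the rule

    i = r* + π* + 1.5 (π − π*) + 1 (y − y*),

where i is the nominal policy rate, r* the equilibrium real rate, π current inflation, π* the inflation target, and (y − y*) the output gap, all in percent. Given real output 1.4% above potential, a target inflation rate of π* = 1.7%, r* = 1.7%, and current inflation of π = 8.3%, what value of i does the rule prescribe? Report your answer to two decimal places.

14.70%

Output 1.4% above potential → (y − y*) = 1.4.
i = 1.7 + 1.7 + 1.5 × (8.3 − 1.7) + 1 × 1.4
   = 1.7 + 1.7 + 9.9 + 1.4 = 14.70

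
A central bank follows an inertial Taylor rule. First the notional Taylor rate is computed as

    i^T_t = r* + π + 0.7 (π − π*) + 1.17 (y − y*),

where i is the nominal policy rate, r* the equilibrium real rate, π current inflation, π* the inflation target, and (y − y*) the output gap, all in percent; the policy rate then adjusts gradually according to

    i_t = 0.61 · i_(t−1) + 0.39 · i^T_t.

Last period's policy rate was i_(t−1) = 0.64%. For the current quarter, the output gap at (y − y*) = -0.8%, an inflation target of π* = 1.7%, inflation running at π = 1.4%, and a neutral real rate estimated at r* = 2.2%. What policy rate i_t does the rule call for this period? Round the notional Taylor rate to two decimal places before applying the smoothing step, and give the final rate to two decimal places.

1.35%

i^T_t = 2.2 + 1.4 + 0.7 × (1.4 − 1.7) + 1.17 × (-0.8)
   = 2.2 + 1.4 − 0.21 − 0.936 = 2.45
i_t = 0.61 × 0.64 + 0.39 × 2.45 = 0.3904 + 0.9555 = 1.35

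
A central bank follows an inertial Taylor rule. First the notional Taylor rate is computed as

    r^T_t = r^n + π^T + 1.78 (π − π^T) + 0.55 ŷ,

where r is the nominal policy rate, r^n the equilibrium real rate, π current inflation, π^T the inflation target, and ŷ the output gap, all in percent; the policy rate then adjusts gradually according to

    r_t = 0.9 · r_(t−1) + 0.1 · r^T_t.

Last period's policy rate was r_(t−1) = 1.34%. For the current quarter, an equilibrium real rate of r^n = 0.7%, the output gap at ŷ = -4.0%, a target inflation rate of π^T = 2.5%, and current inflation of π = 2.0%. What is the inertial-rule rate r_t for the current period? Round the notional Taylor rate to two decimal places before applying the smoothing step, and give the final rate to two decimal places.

1.22%

r^T_t = 0.7 + 2.5 + 1.78 × (2.0 − 2.5) + 0.55 × (-4.0)
   = 0.7 + 2.5 − 0.89 − 2.2 = 0.11
r_t = 0.9 × 1.34 + 0.1 × 0.11 = 1.206 + 0.011 = 1.22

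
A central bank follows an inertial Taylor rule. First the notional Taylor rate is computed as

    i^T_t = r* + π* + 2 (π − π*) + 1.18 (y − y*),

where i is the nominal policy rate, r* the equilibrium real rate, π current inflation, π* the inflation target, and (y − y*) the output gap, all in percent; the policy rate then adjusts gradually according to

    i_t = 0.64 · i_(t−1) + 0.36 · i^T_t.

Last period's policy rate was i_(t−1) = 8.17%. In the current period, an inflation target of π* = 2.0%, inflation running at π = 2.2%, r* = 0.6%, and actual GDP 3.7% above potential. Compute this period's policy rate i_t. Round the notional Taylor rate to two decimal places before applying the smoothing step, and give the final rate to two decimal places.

7.88%

Output 3.7% above potential → (y − y*) = 3.7.
i^T_t = 0.6 + 2.0 + 2 × (2.2 − 2.0) + 1.18 × 3.7
   = 0.6 + 2 + 0.4 + 4.366 = 7.37
i_t = 0.64 × 8.17 + 0.36 × 7.37 = 5.2288 + 2.6532 = 7.88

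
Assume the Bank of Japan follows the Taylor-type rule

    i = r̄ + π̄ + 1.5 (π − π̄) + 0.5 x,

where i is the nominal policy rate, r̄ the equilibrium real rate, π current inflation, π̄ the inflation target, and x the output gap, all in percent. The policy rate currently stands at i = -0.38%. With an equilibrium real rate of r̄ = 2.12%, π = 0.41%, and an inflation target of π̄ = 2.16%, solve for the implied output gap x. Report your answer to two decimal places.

0.5 x = -0.38 − 2.12 − 2.16 − 1.5 × (0.41 − 2.16) = -2.035
x = -2.035 / 0.5 = -4.07

-4.07%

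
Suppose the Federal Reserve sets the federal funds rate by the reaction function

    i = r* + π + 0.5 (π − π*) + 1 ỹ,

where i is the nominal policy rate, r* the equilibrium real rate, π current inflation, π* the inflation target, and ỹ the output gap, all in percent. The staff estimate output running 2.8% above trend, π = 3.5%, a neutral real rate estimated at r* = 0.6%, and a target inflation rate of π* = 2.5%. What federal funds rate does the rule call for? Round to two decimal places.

Output 2.8% above potential → ỹ = 2.8.
i = 0.6 + 3.5 + 0.5 × (3.5 − 2.5) + 1 × 2.8
   = 0.6 + 3.5 + 0.5 + 2.8 = 7.40

7.40%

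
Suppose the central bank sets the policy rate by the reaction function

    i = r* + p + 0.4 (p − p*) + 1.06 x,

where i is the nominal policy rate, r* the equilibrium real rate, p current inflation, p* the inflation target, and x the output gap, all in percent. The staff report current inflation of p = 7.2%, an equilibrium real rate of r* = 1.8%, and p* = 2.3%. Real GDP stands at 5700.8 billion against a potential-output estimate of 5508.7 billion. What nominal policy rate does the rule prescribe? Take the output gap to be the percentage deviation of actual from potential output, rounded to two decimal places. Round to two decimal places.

Output gap = 100 × (5700.8 − 5508.7) / 5508.7 = 3.49%.
i = 1.80 + 7.20 + 0.4 × (7.20 − 2.30) + 1.06 × 3.49
   = 1.80 + 7.2 + 1.96 + 3.6994 = 14.66

14.66%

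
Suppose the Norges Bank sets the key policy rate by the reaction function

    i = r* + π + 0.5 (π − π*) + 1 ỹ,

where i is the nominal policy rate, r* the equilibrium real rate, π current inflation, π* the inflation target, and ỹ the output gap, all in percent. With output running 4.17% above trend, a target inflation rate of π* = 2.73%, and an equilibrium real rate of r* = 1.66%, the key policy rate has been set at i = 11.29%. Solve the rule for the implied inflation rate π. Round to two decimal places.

Output 4.17% above potential → ỹ = 4.17.
Collecting π: i = r* + (1 + 0.5) π − 0.5 π* + 1 ỹ
1.5 π = 11.29 − 1.66 + 0.5 × 2.73 − 1 × 4.17 = 6.825
π = 6.825 / 1.5 = 4.55

4.55%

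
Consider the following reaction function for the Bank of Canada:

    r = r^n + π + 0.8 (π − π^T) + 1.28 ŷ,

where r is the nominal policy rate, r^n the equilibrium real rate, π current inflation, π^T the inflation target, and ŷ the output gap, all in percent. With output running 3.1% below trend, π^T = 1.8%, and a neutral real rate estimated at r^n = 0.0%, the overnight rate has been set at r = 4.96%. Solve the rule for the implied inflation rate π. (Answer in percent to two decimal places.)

Output 3.1% below potential → ŷ = -3.1.
Collecting π: r = r^n + (1 + 0.8) π − 0.8 π^T + 1.28 ŷ
1.8 π = 4.96 − 0.0 + 0.8 × 1.8 − 1.28 × (-3.1) = 10.368
π = 10.368 / 1.8 = 5.76

5.76%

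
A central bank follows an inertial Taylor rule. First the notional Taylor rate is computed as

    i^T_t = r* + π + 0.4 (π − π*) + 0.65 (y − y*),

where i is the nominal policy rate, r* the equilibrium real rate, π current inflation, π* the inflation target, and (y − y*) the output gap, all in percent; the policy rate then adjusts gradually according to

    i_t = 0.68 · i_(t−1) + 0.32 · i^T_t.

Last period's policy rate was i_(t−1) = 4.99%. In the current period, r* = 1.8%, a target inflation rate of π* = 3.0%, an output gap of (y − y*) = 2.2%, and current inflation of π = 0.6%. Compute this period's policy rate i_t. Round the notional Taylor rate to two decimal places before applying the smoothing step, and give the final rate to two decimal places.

4.31%

i^T_t = 1.8 + 0.6 + 0.4 × (0.6 − 3.0) + 0.65 × 2.2
   = 1.8 + 0.6 − 0.96 + 1.43 = 2.87
i_t = 0.68 × 4.99 + 0.32 × 2.87 = 3.3932 + 0.9184 = 4.31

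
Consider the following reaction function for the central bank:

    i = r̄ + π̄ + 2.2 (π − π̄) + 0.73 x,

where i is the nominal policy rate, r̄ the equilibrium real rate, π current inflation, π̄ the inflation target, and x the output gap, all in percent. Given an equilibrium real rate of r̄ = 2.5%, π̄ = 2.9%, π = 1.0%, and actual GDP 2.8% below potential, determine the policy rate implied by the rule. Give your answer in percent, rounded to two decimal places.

-0.82%

Output 2.8% below potential → x = -2.8.
i = 2.5 + 2.9 + 2.2 × (1.0 − 2.9) + 0.73 × (-2.8)
   = 2.5 + 2.9 − 4.18 − 2.044 = -0.82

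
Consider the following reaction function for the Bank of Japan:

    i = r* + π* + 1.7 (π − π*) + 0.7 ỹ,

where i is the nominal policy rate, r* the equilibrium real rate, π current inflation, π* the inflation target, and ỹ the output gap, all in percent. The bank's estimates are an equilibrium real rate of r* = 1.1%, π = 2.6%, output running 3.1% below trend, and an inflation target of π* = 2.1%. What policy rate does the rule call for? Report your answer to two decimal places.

1.88%

Output 3.1% below potential → ỹ = -3.1.
i = 1.1 + 2.1 + 1.7 × (2.6 − 2.1) + 0.7 × (-3.1)
   = 1.1 + 2.1 + 0.85 − 2.17 = 1.88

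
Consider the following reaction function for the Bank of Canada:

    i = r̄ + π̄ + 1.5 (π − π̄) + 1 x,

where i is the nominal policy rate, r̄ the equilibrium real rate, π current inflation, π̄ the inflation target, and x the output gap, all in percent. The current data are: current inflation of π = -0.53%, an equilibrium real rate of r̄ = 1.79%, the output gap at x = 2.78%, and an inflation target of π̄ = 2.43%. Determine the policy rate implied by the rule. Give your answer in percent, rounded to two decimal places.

2.56%

i = 1.79 + 2.43 + 1.5 × (-0.53 − 2.43) + 1 × 2.78
   = 1.79 + 2.43 − 4.44 + 2.78 = 2.56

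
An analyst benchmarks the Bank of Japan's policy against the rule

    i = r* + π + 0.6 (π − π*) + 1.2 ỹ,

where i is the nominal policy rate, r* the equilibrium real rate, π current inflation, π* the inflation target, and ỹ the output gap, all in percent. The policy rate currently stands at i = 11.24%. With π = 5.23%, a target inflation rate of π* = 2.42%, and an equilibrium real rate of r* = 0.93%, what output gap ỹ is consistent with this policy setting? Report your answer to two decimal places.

1.2 ỹ = 11.24 − 0.93 − 5.23 − 0.6 × (5.23 − 2.42) = 3.394
ỹ = 3.394 / 1.2 = 2.83

2.83%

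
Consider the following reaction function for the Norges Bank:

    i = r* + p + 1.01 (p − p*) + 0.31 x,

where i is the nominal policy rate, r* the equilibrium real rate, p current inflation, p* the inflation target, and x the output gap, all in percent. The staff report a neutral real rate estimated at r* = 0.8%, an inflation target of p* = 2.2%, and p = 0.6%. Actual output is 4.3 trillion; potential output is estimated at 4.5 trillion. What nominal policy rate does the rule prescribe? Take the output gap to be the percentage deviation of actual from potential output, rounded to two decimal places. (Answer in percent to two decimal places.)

-1.59%

Output gap = 100 × (4.3 − 4.5) / 4.5 = -4.44%.
i = 0.80 + 0.60 + 1.01 × (0.60 − 2.20) + 0.31 × (-4.44)
   = 0.80 + 0.6 − 1.616 − 1.3764 = -1.59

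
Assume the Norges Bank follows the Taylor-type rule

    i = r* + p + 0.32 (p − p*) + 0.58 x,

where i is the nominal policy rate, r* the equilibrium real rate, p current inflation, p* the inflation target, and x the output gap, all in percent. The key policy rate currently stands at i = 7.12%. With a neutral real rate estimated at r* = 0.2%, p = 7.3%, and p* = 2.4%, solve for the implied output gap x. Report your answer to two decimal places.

-3.36%

0.58 x = 7.12 − 0.2 − 7.3 − 0.32 × (7.3 − 2.4) = -1.948
x = -1.948 / 0.58 = -3.36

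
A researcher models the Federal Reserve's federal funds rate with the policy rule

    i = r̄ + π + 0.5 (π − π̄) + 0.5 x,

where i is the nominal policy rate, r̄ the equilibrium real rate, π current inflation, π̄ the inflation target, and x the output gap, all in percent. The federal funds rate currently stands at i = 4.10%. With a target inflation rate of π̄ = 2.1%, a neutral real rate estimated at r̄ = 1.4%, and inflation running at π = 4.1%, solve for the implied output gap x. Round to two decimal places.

0.5 x = 4.10 − 1.4 − 4.1 − 0.5 × (4.1 − 2.1) = -2.4
x = -2.4 / 0.5 = -4.80

-4.80%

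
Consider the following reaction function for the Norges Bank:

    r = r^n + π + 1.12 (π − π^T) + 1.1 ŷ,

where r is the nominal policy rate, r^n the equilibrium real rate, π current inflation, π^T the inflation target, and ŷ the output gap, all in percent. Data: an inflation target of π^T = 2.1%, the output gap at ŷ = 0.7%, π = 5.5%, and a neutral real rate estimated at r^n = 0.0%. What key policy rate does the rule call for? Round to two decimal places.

10.08%

r = 0.0 + 5.5 + 1.12 × (5.5 − 2.1) + 1.1 × 0.7
   = 0.0 + 5.5 + 3.808 + 0.77 = 10.08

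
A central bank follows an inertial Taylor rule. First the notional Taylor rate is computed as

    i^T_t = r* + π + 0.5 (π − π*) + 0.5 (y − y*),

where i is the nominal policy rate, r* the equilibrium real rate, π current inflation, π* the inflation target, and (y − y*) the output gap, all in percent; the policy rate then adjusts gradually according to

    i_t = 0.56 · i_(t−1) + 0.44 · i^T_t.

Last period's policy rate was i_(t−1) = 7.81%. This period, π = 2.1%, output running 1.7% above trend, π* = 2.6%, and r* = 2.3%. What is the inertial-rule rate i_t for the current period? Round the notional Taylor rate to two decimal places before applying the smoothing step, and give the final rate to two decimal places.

6.57%

Output 1.7% above potential → (y − y*) = 1.7.
i^T_t = 2.3 + 2.1 + 0.5 × (2.1 − 2.6) + 0.5 × 1.7
   = 2.3 + 2.1 − 0.25 + 0.85 = 5.00
i_t = 0.56 × 7.81 + 0.44 × 5.00 = 4.3736 + 2.2 = 6.57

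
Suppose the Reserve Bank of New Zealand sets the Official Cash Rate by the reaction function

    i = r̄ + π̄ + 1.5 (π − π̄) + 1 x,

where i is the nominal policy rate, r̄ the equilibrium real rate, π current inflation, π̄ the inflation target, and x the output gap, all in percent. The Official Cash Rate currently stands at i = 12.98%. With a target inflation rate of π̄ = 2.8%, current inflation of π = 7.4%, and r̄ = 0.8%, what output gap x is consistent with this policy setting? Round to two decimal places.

1 x = 12.98 − 0.8 − 2.8 − 1.5 × (7.4 − 2.8) = 2.48
x = 2.48 / 1 = 2.48

2.48%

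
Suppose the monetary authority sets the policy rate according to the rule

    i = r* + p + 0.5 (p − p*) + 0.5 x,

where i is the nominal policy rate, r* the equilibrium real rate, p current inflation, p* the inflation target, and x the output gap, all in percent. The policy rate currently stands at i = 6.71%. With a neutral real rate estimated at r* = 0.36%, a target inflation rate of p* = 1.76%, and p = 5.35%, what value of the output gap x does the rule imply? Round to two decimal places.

-1.59%

0.5 x = 6.71 − 0.36 − 5.35 − 0.5 × (5.35 − 1.76) = -0.795
x = -0.795 / 0.5 = -1.59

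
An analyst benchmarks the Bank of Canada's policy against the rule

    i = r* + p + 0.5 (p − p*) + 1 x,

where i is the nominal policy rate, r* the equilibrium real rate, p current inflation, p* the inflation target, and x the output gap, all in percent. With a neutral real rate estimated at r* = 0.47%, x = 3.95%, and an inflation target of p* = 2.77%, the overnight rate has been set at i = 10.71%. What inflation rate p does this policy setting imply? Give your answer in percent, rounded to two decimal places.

Collecting p: i = r* + (1 + 0.5) p − 0.5 p* + 1 x
1.5 p = 10.71 − 0.47 + 0.5 × 2.77 − 1 × 3.95 = 7.675
p = 7.675 / 1.5 = 5.12

5.12%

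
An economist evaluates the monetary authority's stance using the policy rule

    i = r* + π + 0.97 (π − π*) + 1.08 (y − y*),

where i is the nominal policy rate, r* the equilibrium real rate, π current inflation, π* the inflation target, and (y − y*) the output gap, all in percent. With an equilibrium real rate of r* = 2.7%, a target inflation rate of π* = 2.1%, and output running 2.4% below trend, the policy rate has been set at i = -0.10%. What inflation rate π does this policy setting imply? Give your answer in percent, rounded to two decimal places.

0.93%

Output 2.4% below potential → (y − y*) = -2.4.
Collecting π: i = r* + (1 + 0.97) π − 0.97 π* + 1.08 (y − y*)
1.97 π = -0.10 − 2.7 + 0.97 × 2.1 − 1.08 × (-2.4) = 1.829
π = 1.829 / 1.97 = 0.93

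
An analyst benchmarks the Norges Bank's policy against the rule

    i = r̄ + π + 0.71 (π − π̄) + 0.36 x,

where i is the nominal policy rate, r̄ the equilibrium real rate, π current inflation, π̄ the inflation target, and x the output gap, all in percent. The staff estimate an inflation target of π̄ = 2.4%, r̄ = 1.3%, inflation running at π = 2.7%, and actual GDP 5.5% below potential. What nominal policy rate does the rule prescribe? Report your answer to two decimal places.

Output 5.5% below potential → x = -5.5.
i = 1.3 + 2.7 + 0.71 × (2.7 − 2.4) + 0.36 × (-5.5)
   = 1.3 + 2.7 + 0.213 − 1.98 = 2.23

2.23%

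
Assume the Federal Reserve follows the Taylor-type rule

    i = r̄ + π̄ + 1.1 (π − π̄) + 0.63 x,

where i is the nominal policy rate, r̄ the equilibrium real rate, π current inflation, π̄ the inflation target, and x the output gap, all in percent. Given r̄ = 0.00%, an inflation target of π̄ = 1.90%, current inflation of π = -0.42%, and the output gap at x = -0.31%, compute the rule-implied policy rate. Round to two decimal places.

i = 0.00 + 1.90 + 1.1 × (-0.42 − 1.90) + 0.63 × (-0.31)
   = 0.00 + 1.9 − 2.552 − 0.1953 = -0.85

-0.85%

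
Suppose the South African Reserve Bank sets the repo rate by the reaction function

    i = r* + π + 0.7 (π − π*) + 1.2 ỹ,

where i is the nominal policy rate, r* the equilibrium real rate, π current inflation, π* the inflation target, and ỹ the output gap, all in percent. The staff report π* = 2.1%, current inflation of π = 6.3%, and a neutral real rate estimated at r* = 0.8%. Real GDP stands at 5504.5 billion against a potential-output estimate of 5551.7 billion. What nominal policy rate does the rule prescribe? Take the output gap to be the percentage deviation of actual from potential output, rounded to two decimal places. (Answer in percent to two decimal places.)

Output gap = 100 × (5504.5 − 5551.7) / 5551.7 = -0.85%.
i = 0.80 + 6.30 + 0.7 × (6.30 − 2.10) + 1.2 × (-0.85)
   = 0.80 + 6.3 + 2.94 − 1.02 = 9.02

9.02%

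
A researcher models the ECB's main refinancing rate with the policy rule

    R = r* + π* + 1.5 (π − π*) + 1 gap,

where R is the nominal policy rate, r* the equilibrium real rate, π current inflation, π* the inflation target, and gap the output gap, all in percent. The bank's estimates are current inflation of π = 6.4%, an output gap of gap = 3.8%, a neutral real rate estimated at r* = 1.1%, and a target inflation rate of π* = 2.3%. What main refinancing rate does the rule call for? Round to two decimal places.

13.35%

R = 1.1 + 2.3 + 1.5 × (6.4 − 2.3) + 1 × 3.8
   = 1.1 + 2.3 + 6.15 + 3.8 = 13.35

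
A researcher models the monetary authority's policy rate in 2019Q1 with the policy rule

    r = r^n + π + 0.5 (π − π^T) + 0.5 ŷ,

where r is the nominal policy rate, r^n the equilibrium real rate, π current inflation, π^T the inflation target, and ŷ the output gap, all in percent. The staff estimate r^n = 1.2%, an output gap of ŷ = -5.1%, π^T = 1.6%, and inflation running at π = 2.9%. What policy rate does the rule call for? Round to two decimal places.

2.20%

r = 1.2 + 2.9 + 0.5 × (2.9 − 1.6) + 0.5 × (-5.1)
   = 1.2 + 2.9 + 0.65 − 2.55 = 2.20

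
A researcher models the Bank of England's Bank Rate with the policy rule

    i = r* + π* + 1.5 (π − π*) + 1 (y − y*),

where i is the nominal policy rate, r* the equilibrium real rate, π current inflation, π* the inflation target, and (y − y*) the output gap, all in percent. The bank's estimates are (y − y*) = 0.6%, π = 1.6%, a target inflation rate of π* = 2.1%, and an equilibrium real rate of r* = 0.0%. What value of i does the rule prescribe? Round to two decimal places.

i = 0.0 + 2.1 + 1.5 × (1.6 − 2.1) + 1 × 0.6
   = 0.0 + 2.1 − 0.75 + 0.6 = 1.95

1.95%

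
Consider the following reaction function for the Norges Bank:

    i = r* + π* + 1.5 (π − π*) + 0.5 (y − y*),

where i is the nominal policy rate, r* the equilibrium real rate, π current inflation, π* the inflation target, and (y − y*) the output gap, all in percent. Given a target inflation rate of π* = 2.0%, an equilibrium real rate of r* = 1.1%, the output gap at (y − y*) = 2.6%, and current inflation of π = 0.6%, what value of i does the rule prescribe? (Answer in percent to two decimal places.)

2.30%

i = 1.1 + 2.0 + 1.5 × (0.6 − 2.0) + 0.5 × 2.6
   = 1.1 + 2 − 2.1 + 1.3 = 2.30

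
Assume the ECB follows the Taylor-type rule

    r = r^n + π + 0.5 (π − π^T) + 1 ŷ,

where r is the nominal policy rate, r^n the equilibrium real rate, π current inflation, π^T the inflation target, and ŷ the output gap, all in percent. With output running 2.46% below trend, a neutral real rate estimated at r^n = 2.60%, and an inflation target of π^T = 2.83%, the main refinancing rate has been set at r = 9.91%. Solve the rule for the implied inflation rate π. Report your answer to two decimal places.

Output 2.46% below potential → ŷ = -2.46.
Collecting π: r = r^n + (1 + 0.5) π − 0.5 π^T + 1 ŷ
1.5 π = 9.91 − 2.60 + 0.5 × 2.83 − 1 × (-2.46) = 11.185
π = 11.185 / 1.5 = 7.46

7.46%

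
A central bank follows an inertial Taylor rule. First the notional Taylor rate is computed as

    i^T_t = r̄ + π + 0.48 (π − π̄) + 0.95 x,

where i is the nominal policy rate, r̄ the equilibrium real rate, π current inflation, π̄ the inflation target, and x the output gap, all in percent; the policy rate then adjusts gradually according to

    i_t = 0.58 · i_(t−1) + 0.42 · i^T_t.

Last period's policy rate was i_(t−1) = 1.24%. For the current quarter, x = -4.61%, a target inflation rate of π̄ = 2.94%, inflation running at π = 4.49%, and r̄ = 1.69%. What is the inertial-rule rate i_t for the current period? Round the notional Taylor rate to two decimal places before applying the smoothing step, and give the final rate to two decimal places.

1.79%

i^T_t = 1.69 + 4.49 + 0.48 × (4.49 − 2.94) + 0.95 × (-4.61)
   = 1.69 + 4.49 + 0.744 − 4.3795 = 2.54
i_t = 0.58 × 1.24 + 0.42 × 2.54 = 0.7192 + 1.0668 = 1.79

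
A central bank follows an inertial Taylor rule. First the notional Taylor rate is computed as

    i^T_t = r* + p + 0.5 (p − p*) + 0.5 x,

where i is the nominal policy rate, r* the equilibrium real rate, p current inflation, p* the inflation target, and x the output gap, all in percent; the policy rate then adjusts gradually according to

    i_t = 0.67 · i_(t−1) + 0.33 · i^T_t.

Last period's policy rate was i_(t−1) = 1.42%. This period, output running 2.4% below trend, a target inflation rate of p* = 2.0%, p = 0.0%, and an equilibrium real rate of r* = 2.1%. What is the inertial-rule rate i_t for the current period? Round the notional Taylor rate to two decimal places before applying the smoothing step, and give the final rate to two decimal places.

0.92%

Output 2.4% below potential → x = -2.4.
i^T_t = 2.1 + 0.0 + 0.5 × (0.0 − 2.0) + 0.5 × (-2.4)
   = 2.1 + 0 − 1 − 1.2 = -0.10
i_t = 0.67 × 1.42 + 0.33 × (-0.10) = 0.9514 − 0.033 = 0.92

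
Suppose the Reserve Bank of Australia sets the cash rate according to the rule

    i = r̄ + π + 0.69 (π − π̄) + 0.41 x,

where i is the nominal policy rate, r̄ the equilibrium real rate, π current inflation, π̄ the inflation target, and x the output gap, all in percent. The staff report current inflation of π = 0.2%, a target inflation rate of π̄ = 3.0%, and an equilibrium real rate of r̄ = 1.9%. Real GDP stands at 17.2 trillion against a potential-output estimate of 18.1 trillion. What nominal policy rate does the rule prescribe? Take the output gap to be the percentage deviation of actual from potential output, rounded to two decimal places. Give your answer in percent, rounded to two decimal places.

Output gap = 100 × (17.2 − 18.1) / 18.1 = -4.97%.
i = 1.90 + 0.20 + 0.69 × (0.20 − 3.00) + 0.41 × (-4.97)
   = 1.90 + 0.2 − 1.932 − 2.0377 = -1.87

-1.87%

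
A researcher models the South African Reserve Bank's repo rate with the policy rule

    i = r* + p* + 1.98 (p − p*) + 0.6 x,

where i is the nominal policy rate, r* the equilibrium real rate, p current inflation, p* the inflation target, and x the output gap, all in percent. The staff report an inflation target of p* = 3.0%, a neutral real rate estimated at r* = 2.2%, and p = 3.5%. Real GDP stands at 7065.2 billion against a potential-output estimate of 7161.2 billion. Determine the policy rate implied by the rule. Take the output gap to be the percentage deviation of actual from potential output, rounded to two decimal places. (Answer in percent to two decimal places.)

5.39%

Output gap = 100 × (7065.2 − 7161.2) / 7161.2 = -1.34%.
i = 2.20 + 3.00 + 1.98 × (3.50 − 3.00) + 0.6 × (-1.34)
   = 2.20 + 3 + 0.99 − 0.804 = 5.39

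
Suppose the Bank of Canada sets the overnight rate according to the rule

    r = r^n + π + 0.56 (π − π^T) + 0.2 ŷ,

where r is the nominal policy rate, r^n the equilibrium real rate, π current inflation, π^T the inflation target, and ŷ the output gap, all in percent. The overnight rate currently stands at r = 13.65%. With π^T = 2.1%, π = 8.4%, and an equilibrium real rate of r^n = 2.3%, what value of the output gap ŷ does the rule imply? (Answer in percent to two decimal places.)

-2.89%

0.2 ŷ = 13.65 − 2.3 − 8.4 − 0.56 × (8.4 − 2.1) = -0.578
ŷ = -0.578 / 0.2 = -2.89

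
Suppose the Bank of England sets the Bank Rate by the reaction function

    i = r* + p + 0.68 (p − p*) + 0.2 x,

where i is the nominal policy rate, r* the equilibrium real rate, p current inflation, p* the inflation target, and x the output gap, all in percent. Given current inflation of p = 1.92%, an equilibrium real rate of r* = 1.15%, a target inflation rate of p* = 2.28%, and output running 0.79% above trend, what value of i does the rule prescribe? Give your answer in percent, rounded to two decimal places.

Output 0.79% above potential → x = 0.79.
i = 1.15 + 1.92 + 0.68 × (1.92 − 2.28) + 0.2 × 0.79
   = 1.15 + 1.92 − 0.2448 + 0.158 = 2.98

2.98%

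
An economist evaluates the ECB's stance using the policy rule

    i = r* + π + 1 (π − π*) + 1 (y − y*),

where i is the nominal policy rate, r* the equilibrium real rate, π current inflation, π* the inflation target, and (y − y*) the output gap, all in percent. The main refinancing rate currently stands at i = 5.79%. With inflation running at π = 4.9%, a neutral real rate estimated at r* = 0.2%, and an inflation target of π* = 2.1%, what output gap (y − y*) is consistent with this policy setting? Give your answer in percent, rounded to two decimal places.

1 (y − y*) = 5.79 − 0.2 − 4.9 − 1 × (4.9 − 2.1) = -2.11
(y − y*) = -2.11 / 1 = -2.11

-2.11%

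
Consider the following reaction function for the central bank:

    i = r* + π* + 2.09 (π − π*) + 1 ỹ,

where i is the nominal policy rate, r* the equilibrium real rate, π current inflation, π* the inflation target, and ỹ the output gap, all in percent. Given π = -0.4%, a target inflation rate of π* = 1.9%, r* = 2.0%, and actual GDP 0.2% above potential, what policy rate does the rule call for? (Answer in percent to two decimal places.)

-0.71%

Output 0.2% above potential → ỹ = 0.2.
i = 2.0 + 1.9 + 2.09 × (-0.4 − 1.9) + 1 × 0.2
   = 2.0 + 1.9 − 4.807 + 0.2 = -0.71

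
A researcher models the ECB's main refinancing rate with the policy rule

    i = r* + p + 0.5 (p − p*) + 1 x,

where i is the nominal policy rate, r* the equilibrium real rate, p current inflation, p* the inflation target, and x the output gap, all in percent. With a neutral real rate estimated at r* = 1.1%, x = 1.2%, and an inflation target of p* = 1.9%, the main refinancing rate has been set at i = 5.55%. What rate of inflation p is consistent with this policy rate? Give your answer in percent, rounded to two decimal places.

Collecting p: i = r* + (1 + 0.5) p − 0.5 p* + 1 x
1.5 p = 5.55 − 1.1 + 0.5 × 1.9 − 1 × 1.2 = 4.2
p = 4.2 / 1.5 = 2.80

2.80%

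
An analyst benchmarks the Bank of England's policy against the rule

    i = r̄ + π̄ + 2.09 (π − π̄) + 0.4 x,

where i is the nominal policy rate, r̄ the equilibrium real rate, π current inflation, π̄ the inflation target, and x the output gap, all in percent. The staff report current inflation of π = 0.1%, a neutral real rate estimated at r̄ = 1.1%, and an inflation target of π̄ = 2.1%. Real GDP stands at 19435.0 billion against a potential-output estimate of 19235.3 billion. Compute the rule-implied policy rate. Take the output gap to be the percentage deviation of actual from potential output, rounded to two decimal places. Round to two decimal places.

-0.56%

Output gap = 100 × (19435.0 − 19235.3) / 19235.3 = 1.04%.
i = 1.10 + 2.10 + 2.09 × (0.10 − 2.10) + 0.4 × 1.04
   = 1.10 + 2.1 − 4.18 + 0.416 = -0.56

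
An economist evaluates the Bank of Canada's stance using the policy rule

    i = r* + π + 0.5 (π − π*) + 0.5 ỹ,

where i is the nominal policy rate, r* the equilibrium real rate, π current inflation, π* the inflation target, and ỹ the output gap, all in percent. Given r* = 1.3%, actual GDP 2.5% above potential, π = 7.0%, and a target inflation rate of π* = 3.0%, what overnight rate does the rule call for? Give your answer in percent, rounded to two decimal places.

Output 2.5% above potential → ỹ = 2.5.
i = 1.3 + 7.0 + 0.5 × (7.0 − 3.0) + 0.5 × 2.5
   = 1.3 + 7 + 2 + 1.25 = 11.55

11.55%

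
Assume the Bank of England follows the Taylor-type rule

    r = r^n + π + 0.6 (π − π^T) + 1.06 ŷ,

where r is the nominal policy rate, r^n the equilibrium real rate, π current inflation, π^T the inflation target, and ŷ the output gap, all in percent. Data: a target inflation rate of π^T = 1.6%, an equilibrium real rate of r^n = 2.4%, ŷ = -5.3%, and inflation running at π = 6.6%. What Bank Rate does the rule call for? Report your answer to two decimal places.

6.38%

r = 2.4 + 6.6 + 0.6 × (6.6 − 1.6) + 1.06 × (-5.3)
   = 2.4 + 6.6 + 3 − 5.618 = 6.38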